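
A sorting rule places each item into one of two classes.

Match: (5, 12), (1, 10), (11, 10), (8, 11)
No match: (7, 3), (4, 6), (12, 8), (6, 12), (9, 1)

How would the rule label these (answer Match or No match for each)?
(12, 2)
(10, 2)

No match, No match

The distinguishing property — sum is odd — holds for all the 'Match' cases and none of the 'No match' cases.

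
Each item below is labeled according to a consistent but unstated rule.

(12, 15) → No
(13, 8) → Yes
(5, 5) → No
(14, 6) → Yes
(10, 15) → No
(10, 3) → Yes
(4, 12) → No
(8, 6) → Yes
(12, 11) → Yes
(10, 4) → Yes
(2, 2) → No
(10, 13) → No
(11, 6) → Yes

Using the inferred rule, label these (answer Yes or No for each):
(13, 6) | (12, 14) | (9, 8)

Yes, No, Yes

One predicate separates the groups cleanly: first > second.
(13, 6): Yes (13 > 6). (12, 14): No (12 < 14). (9, 8): Yes (9 > 8).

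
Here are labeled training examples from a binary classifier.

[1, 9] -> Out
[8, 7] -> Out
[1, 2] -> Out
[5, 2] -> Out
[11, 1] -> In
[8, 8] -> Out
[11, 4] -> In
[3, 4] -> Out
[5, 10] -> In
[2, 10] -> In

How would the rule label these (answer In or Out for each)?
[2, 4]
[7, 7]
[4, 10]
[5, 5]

Out, Out, In, Out

Every 'In' example satisfies: max ≥ 10. None of the 'Out' examples do.
[2, 4]: max 4, does not satisfy this → Out.
[7, 7]: max 7, does not satisfy this → Out.
[4, 10]: max 10, has this property → In.
[5, 5]: max 5, does not satisfy this → Out.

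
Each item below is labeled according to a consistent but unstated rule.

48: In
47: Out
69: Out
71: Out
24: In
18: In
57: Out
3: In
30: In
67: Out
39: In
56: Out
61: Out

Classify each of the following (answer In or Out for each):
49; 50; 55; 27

A rule that fits every label: multiple of 3 AND at most 48 — true of each 'In' example, false of each 'Out' one.
49 → 49 = 3·16 + 1, 49 > 48 → Out.
50 → 50 = 3·16 + 2, 50 > 48 → Out.
55 → 55 = 3·18 + 1, 55 > 48 → Out.
27 → 27 = 3·9, 27 ≤ 48 → In.

Out, Out, Out, In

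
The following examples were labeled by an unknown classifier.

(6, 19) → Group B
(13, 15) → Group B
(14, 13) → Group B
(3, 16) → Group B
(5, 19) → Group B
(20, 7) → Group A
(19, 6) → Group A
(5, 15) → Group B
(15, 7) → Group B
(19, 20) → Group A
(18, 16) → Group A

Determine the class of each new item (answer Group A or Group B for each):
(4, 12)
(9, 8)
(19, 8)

One predicate separates the groups cleanly: first ≥ 16.
(4, 12): first 4 — doesn't match, so Group B.
(9, 8): first 9 — doesn't match, so Group B.
(19, 8): first 19 — checks out, so Group A.

Group B, Group B, Group A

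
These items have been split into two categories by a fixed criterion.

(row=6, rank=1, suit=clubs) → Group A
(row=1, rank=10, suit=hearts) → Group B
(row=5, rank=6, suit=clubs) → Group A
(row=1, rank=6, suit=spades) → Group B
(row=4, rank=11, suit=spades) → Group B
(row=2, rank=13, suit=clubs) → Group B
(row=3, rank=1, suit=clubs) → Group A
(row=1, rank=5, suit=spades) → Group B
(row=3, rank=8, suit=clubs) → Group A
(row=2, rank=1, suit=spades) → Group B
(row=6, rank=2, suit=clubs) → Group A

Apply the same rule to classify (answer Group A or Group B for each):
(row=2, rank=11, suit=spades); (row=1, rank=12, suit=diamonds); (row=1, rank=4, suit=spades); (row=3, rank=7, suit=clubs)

All 'Group A' examples share one property — suit is clubs AND row ≥ 3 — and every 'Group B' example lacks it.
(row=2, rank=11, suit=spades): suit is spades, row = 2, fails the rule → Group B.
(row=1, rank=12, suit=diamonds): suit is diamonds, row = 1, fails the rule → Group B.
(row=1, rank=4, suit=spades): suit is spades, row = 1, fails the rule → Group B.
(row=3, rank=7, suit=clubs): suit is clubs, row = 3, satisfies this → Group A.

Group B, Group B, Group B, Group A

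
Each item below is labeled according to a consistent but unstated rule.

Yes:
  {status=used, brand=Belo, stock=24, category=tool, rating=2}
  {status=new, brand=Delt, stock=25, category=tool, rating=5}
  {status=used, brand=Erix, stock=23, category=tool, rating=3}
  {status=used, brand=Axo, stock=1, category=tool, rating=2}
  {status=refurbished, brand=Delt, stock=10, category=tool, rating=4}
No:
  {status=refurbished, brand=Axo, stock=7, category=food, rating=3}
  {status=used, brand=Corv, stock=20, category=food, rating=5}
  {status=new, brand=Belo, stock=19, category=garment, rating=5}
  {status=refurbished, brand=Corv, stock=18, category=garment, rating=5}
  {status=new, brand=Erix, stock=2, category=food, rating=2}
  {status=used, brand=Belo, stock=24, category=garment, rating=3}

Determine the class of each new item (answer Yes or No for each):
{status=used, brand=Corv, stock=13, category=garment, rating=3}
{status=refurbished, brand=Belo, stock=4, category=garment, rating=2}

Looking at the examples, the only property every 'Yes' case has and every 'No' case lacks is: category is tool.
{status=used, brand=Corv, stock=13, category=garment, rating=3}: category is garment — fails the rule, so No.
{status=refurbished, brand=Belo, stock=4, category=garment, rating=2}: category is garment — fails the rule, so No.

No, No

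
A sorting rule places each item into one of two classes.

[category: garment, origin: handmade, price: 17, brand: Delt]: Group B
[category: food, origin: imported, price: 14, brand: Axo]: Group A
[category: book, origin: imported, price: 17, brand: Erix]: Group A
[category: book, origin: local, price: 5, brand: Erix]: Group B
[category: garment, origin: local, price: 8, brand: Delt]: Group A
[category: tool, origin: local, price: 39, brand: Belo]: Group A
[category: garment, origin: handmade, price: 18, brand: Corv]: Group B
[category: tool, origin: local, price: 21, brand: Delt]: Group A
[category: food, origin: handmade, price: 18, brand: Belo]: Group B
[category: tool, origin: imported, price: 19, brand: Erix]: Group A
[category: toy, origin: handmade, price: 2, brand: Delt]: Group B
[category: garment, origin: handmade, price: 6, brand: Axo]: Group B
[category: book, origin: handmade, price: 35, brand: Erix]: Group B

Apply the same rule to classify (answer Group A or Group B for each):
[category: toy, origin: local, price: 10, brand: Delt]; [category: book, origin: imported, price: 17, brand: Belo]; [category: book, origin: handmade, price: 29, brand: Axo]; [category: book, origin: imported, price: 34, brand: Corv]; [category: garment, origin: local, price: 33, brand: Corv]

Group A, Group A, Group B, Group A, Group A

Rule: origin is not handmade AND price ≥ 6. This holds for each 'Group A' example and fails for each 'Group B' one.
Group A: [category: toy, origin: local, price: 10, brand: Delt], since origin is local, price = 10.
Group A: [category: book, origin: imported, price: 17, brand: Belo], since origin is imported, price = 17.
Group B: [category: book, origin: handmade, price: 29, brand: Axo], since origin is handmade, price = 29.
Group A: [category: book, origin: imported, price: 34, brand: Corv], since origin is imported, price = 34.
Group A: [category: garment, origin: local, price: 33, brand: Corv], since origin is local, price = 33.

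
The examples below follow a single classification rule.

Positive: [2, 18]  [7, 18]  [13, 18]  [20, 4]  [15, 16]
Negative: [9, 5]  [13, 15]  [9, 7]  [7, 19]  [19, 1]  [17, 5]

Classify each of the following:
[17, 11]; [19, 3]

The distinguishing property — second is even — holds for all the 'Positive' cases and none of the 'Negative' cases.
[17, 11]: second 11 — lacks this property, so Negative. [19, 3]: second 3 — lacks this property, so Negative.

Negative, Negative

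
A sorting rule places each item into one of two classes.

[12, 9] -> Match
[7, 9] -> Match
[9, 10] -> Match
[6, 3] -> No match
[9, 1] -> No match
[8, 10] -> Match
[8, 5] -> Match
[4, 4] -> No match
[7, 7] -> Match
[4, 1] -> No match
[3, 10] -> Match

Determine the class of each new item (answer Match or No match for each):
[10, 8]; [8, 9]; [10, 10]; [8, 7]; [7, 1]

Match, Match, Match, Match, No match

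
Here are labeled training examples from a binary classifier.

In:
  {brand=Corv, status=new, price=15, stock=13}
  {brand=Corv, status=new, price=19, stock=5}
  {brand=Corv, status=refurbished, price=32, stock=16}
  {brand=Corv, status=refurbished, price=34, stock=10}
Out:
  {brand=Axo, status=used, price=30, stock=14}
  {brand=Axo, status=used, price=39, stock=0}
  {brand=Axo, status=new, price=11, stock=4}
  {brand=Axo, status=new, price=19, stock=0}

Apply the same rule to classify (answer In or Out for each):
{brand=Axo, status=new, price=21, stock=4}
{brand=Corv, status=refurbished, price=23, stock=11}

Out, In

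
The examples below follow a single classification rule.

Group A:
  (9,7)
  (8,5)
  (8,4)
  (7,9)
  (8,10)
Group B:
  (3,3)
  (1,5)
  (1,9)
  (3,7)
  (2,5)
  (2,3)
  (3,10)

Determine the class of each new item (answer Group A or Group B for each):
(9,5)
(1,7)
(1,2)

Group A, Group B, Group B

The classifier is using: first ≥ 4.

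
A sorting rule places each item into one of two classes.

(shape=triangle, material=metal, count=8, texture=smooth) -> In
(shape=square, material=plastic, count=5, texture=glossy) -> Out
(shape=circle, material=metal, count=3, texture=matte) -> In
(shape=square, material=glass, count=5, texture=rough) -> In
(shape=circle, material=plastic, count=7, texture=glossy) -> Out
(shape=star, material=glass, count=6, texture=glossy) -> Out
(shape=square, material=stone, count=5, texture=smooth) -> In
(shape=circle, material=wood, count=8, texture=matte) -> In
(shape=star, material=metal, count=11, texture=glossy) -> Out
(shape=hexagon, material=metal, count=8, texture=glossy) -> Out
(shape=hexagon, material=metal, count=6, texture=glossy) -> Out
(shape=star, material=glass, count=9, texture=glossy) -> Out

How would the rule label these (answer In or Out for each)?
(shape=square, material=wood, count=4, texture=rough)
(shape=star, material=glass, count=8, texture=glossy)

'In' ⟺ texture is not glossy.
In: (shape=square, material=wood, count=4, texture=rough), since texture is rough. Out: (shape=star, material=glass, count=8, texture=glossy), since texture is glossy.

In, Out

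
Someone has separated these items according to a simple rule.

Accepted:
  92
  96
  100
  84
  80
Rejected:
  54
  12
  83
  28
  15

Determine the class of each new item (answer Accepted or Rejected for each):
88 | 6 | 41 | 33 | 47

Accepted, Rejected, Rejected, Rejected, Rejected

The rule appears to be: even AND at least 80.
Accepted: 88, since 88 is even, 88 ≥ 80.
Rejected: 6, since 6 is even, 6 < 80.
Rejected: 41, since 41 is odd, 41 < 80.
Rejected: 33, since 33 is odd, 33 < 80.
Rejected: 47, since 47 is odd, 47 < 80.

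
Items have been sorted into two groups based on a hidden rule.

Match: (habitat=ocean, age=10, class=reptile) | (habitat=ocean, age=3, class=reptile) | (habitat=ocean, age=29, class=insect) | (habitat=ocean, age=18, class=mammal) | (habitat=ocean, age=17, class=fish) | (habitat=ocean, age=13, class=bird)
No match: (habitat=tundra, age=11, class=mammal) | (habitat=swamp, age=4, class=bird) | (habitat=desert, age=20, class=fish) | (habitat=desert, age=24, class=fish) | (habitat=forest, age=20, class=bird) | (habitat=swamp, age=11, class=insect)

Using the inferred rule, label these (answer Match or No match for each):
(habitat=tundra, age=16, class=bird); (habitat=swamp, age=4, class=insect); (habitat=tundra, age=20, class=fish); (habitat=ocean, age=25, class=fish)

No match, No match, No match, Match

The pattern is that an item is 'Match' exactly when: habitat is ocean.
(habitat=tundra, age=16, class=bird): habitat is tundra, fails this test → No match.
(habitat=swamp, age=4, class=insect): habitat is swamp, fails this test → No match.
(habitat=tundra, age=20, class=fish): habitat is tundra, fails this test → No match.
(habitat=ocean, age=25, class=fish): habitat is ocean, satisfies this → Match.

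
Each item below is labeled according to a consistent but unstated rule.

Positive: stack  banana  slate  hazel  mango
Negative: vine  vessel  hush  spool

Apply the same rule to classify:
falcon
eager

One predicate separates the groups cleanly: contains 'a'.
falcon: has 'a' — meets the rule, so Positive. eager: has 'a' — meets the rule, so Positive.

Positive, Positive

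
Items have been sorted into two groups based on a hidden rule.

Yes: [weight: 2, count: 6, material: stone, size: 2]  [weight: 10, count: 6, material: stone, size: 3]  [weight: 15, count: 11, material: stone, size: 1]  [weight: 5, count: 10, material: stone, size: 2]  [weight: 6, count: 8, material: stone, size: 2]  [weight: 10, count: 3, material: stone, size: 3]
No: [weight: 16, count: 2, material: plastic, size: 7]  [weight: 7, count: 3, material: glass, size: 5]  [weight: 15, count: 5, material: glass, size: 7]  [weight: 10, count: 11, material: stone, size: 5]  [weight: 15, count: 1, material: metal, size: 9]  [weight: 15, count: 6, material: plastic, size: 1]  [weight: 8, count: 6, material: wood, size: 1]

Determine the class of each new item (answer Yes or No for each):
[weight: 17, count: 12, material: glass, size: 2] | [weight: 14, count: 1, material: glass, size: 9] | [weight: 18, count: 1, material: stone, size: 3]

The rule appears to be: material is stone AND size ≤ 3.

No, No, Yes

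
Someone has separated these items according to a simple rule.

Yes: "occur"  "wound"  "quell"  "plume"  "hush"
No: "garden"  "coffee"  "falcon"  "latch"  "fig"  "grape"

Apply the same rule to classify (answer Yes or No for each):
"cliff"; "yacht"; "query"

No, No, Yes

Every 'Yes' example satisfies: contains 'u'. None of the 'No' examples do.
"cliff" — no 'u', hence No. "yacht" — no 'u', hence No. "query" — has 'u', hence Yes.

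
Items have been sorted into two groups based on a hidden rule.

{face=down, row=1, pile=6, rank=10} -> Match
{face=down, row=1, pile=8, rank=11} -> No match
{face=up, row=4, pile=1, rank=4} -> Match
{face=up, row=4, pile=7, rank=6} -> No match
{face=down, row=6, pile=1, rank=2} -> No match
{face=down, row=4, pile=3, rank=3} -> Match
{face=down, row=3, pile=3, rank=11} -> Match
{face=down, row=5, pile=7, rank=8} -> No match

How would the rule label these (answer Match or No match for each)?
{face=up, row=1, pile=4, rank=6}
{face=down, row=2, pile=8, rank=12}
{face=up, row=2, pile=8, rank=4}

Match, No match, No match

Rule: row ≤ 4 AND pile ≤ 6. This holds for each 'Match' example and fails for each 'No match' one.
{face=up, row=1, pile=4, rank=6} — row = 1, pile = 4, hence Match. {face=down, row=2, pile=8, rank=12} — row = 2, pile = 8, hence No match. {face=up, row=2, pile=8, rank=4} — row = 2, pile = 8, hence No match.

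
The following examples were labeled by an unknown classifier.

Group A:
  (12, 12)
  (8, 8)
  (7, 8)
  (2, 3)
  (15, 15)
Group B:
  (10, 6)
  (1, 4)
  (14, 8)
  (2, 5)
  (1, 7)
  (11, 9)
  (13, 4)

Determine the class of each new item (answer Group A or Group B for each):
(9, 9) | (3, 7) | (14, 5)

One predicate separates the groups cleanly: |first − second| ≤ 1.
(9, 9) — |9−9| = 0, hence Group A.
(3, 7) — |3−7| = 4, hence Group B.
(14, 5) — |14−5| = 9, hence Group B.

Group A, Group B, Group B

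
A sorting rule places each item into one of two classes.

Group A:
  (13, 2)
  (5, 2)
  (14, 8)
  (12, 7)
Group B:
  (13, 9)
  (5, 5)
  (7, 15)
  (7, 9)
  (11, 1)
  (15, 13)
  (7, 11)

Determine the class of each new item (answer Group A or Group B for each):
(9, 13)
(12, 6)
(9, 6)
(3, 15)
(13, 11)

Group B, Group A, Group A, Group B, Group B

Checking candidate rules against both groups, what survives is: product is even.
(9, 13): Group B (9·13 = 117). (12, 6): Group A (12·6 = 72). (9, 6): Group A (9·6 = 54). (3, 15): Group B (3·15 = 45). (13, 11): Group B (13·11 = 143).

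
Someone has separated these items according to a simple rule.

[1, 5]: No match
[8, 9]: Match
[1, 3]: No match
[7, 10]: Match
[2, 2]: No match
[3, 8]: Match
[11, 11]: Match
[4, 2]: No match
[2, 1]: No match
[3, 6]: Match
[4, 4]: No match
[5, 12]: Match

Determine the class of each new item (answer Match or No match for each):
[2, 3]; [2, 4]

No match, No match

The classifier is using: sum ≥ 9.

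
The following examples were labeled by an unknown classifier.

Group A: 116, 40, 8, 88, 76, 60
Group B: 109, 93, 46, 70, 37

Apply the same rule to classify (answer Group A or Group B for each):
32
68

'Group A' ⟺ multiple of 4.
32: 32 = 4·8, passes → Group A.
68: 68 = 4·17, passes → Group A.

Group A, Group A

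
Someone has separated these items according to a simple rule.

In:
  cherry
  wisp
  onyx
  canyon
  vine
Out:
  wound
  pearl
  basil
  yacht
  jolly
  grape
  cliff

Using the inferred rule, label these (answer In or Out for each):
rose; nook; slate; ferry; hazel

In, In, Out, Out, Out

A rule that fits every label: even length — true of each 'In' example, false of each 'Out' one.
rose — length 4, hence In.
nook — length 4, hence In.
slate — length 5, hence Out.
ferry — length 5, hence Out.
hazel — length 5, hence Out.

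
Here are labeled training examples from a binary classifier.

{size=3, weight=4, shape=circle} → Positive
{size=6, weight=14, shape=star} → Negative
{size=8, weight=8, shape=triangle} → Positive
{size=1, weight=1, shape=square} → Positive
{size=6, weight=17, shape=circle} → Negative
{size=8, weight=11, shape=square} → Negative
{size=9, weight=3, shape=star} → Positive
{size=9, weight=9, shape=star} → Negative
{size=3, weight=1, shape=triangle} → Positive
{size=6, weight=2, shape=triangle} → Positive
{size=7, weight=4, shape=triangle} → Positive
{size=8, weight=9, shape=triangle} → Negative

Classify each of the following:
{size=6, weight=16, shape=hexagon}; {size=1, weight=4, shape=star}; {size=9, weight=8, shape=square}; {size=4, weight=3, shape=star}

Negative, Positive, Positive, Positive

Rule: weight ≤ 8. This holds for each 'Positive' example and fails for each 'Negative' one.
{size=6, weight=16, shape=hexagon}: weight = 16 — fails the rule, so Negative. {size=1, weight=4, shape=star}: weight = 4 — checks out, so Positive. {size=9, weight=8, shape=square}: weight = 8 — checks out, so Positive. {size=4, weight=3, shape=star}: weight = 3 — checks out, so Positive.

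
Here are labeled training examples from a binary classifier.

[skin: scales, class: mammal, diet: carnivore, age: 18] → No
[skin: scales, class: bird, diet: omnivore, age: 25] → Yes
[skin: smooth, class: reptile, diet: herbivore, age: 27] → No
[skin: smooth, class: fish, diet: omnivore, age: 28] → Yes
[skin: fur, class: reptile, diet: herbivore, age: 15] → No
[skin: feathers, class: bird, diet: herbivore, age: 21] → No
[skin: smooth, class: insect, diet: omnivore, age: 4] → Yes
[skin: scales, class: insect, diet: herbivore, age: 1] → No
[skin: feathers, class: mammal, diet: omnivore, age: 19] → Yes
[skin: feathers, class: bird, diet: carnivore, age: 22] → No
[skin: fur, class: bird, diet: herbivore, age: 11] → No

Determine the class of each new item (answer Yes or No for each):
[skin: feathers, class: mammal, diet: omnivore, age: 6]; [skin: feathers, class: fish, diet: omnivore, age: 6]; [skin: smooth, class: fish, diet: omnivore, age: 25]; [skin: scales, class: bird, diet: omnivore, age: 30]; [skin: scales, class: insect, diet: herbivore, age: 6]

The classifier is using: diet is omnivore.

Yes, Yes, Yes, Yes, No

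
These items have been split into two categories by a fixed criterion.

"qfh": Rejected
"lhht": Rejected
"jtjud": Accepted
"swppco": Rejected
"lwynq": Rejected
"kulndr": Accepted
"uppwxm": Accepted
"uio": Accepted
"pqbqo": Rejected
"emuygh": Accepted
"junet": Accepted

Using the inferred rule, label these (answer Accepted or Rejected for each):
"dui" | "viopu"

Accepted, Accepted

'Accepted' ⟺ contains 'u'.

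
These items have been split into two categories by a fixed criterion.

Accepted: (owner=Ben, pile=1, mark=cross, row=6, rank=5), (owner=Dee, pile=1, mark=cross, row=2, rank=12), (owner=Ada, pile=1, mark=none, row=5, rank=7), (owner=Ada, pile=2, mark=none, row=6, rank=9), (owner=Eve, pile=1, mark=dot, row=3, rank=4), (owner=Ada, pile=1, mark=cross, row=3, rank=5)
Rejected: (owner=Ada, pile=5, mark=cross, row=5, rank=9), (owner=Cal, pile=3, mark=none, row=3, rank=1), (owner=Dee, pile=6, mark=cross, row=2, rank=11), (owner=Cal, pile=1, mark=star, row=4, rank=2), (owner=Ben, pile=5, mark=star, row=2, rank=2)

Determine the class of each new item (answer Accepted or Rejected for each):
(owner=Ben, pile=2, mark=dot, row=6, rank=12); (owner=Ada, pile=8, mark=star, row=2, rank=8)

The distinguishing property — pile ≤ 2 AND rank ≥ 4 — holds for all the 'Accepted' cases and none of the 'Rejected' cases.

Accepted, Rejected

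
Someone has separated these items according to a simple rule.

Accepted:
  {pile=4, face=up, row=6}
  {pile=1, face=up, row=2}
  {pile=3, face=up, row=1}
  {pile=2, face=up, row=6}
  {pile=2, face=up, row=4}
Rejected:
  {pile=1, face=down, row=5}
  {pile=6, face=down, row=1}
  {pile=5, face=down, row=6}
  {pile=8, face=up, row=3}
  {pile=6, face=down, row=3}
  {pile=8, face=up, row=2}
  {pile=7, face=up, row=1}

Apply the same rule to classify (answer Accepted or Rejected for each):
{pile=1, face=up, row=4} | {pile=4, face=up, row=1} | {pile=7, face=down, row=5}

One predicate separates the groups cleanly: face is up AND pile ≤ 4.
Accepted: {pile=1, face=up, row=4}, since face is up, pile = 1. Accepted: {pile=4, face=up, row=1}, since face is up, pile = 4. Rejected: {pile=7, face=down, row=5}, since face is down, pile = 7.

Accepted, Accepted, Rejected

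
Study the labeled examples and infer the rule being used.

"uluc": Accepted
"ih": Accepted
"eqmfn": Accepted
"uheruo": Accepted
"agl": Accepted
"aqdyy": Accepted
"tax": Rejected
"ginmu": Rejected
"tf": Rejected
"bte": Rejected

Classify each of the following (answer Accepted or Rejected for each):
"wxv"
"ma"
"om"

Rejected, Rejected, Accepted

The simplest hypothesis consistent with all the labels is: starts with a vowel.
"wxv" — starts with 'w', hence Rejected.
"ma" — starts with 'm', hence Rejected.
"om" — starts with 'o', hence Accepted.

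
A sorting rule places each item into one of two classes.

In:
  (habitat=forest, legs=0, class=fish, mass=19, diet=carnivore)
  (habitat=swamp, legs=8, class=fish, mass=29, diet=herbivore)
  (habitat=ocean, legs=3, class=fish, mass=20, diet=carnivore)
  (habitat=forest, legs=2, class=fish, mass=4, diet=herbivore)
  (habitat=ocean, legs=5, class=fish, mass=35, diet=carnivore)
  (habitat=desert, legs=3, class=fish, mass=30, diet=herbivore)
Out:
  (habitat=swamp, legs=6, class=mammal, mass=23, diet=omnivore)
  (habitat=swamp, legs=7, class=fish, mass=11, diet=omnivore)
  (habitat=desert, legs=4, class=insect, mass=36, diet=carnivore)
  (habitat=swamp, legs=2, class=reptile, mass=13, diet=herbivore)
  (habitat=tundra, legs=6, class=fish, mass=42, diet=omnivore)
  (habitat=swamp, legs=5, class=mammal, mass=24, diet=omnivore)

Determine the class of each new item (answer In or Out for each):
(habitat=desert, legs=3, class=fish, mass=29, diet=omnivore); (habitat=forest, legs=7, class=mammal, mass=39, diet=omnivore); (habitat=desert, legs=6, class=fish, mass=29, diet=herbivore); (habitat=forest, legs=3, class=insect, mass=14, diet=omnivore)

One predicate separates the groups cleanly: class is fish AND diet is not omnivore.
(habitat=desert, legs=3, class=fish, mass=29, diet=omnivore): Out (class is fish, diet is omnivore).
(habitat=forest, legs=7, class=mammal, mass=39, diet=omnivore): Out (class is mammal, diet is omnivore).
(habitat=desert, legs=6, class=fish, mass=29, diet=herbivore): In (class is fish, diet is herbivore).
(habitat=forest, legs=3, class=insect, mass=14, diet=omnivore): Out (class is insect, diet is omnivore).

Out, Out, In, Out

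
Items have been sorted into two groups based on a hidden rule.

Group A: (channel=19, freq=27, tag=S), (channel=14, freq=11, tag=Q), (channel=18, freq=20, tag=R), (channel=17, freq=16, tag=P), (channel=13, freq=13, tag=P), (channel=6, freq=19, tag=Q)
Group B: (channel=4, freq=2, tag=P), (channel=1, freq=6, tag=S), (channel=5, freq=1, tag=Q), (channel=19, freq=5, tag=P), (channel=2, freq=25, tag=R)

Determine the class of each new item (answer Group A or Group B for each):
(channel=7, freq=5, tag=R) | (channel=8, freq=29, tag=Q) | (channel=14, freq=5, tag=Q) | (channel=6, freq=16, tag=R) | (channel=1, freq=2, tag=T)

Group B, Group A, Group B, Group A, Group B

The simplest hypothesis consistent with all the labels is: freq ≥ 6 AND channel ≥ 4.
(channel=7, freq=5, tag=R): freq = 5, channel = 7, fails the rule → Group B.
(channel=8, freq=29, tag=Q): freq = 29, channel = 8, matches → Group A.
(channel=14, freq=5, tag=Q): freq = 5, channel = 14, fails the rule → Group B.
(channel=6, freq=16, tag=R): freq = 16, channel = 6, matches → Group A.
(channel=1, freq=2, tag=T): freq = 2, channel = 1, fails the rule → Group B.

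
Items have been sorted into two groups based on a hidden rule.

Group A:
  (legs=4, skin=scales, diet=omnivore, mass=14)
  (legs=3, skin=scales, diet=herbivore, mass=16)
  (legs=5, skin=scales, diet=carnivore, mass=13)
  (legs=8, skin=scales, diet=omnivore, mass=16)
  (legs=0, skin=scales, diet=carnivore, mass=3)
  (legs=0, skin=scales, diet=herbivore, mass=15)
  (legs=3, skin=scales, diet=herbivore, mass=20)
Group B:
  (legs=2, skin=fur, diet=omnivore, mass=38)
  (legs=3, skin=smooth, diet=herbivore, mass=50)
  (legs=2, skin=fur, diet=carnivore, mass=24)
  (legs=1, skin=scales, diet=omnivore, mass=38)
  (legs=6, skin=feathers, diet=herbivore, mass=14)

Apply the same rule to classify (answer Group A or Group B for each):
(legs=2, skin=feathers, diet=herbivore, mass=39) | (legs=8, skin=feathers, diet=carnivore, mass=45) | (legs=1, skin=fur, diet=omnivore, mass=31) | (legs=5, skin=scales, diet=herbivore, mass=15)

'Group A' ⟺ skin is scales AND mass ≤ 20.
(legs=2, skin=feathers, diet=herbivore, mass=39): skin is feathers, mass = 39 — doesn't match, so Group B.
(legs=8, skin=feathers, diet=carnivore, mass=45): skin is feathers, mass = 45 — doesn't match, so Group B.
(legs=1, skin=fur, diet=omnivore, mass=31): skin is fur, mass = 31 — doesn't match, so Group B.
(legs=5, skin=scales, diet=herbivore, mass=15): skin is scales, mass = 15 — has this property, so Group A.

Group B, Group B, Group B, Group A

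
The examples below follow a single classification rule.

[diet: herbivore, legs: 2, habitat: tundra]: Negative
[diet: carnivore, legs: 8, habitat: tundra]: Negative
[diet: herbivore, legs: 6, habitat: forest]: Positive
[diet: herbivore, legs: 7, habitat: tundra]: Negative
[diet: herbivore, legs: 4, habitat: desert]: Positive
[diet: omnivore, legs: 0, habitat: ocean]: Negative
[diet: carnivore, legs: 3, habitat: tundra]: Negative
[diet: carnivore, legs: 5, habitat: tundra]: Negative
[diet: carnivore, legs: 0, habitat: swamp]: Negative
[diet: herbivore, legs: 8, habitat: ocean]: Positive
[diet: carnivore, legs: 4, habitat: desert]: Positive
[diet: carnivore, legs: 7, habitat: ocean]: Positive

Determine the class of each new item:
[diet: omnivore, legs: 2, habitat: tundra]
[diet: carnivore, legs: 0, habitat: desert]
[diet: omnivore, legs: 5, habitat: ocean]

Negative, Negative, Positive

Rule: habitat is not tundra AND legs ≥ 2. This holds for each 'Positive' example and fails for each 'Negative' one.
[diet: omnivore, legs: 2, habitat: tundra] → habitat is tundra, legs = 2 → Negative.
[diet: carnivore, legs: 0, habitat: desert] → habitat is desert, legs = 0 → Negative.
[diet: omnivore, legs: 5, habitat: ocean] → habitat is ocean, legs = 5 → Positive.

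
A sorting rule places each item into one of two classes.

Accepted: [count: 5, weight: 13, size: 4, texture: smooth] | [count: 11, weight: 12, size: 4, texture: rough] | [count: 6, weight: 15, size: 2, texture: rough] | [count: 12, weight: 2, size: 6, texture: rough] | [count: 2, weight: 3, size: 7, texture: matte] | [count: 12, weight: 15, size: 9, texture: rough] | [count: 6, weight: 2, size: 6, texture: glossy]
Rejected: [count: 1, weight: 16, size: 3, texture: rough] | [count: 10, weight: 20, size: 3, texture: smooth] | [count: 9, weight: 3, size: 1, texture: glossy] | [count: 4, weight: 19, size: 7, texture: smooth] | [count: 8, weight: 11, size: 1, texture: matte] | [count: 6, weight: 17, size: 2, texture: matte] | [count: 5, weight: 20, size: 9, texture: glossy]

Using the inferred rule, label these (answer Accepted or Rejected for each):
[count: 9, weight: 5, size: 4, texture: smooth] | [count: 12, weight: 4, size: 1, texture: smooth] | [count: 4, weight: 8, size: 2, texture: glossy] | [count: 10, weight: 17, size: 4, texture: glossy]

Accepted, Rejected, Accepted, Rejected

All 'Accepted' examples share one property — size ≥ 2 AND weight ≤ 15 — and every 'Rejected' example lacks it.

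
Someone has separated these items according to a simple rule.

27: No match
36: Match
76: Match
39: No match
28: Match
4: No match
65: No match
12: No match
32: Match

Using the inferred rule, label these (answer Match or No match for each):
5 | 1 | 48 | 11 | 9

No match, No match, Match, No match, No match

The rule appears to be: even AND at least 27.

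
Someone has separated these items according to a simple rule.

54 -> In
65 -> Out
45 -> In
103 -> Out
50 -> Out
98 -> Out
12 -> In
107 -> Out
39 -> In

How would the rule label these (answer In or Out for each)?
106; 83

Rule: multiple of 3. This holds for each 'In' example and fails for each 'Out' one.
106: 106 = 3·35 + 1 — does not satisfy this, so Out. 83: 83 = 3·27 + 2 — does not satisfy this, so Out.

Out, Out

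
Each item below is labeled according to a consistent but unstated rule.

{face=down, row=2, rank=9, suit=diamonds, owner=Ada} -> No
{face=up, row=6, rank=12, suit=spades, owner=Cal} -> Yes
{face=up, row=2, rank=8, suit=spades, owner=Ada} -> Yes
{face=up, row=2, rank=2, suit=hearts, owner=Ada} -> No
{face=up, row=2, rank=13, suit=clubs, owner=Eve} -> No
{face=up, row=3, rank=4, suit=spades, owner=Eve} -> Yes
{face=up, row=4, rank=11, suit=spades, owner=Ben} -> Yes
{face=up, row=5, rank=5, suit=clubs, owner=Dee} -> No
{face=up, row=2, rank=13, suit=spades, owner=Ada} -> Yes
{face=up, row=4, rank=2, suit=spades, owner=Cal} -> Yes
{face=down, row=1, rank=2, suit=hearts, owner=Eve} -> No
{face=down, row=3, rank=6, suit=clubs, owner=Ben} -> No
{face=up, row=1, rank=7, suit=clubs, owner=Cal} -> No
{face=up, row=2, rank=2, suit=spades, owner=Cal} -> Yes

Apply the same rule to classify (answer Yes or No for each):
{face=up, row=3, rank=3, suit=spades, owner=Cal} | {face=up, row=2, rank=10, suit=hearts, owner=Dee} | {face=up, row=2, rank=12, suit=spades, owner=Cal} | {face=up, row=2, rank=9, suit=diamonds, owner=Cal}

Yes, No, Yes, No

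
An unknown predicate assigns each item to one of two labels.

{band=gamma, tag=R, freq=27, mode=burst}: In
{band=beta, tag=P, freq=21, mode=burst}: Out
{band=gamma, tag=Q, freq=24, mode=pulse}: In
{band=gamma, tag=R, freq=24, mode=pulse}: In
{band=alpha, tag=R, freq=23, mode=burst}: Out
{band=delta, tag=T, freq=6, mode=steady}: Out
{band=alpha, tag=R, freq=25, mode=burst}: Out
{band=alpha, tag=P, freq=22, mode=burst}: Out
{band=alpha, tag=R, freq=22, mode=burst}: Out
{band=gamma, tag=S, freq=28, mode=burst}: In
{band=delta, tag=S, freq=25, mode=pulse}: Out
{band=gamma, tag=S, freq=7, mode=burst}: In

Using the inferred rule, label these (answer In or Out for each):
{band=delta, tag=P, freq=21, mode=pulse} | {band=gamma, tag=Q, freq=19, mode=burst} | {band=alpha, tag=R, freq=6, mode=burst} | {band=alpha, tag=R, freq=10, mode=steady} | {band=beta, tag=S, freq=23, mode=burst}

'In' ⟺ band is gamma.
{band=delta, tag=P, freq=21, mode=pulse} — band is delta, hence Out.
{band=gamma, tag=Q, freq=19, mode=burst} — band is gamma, hence In.
{band=alpha, tag=R, freq=6, mode=burst} — band is alpha, hence Out.
{band=alpha, tag=R, freq=10, mode=steady} — band is alpha, hence Out.
{band=beta, tag=S, freq=23, mode=burst} — band is beta, hence Out.

Out, In, Out, Out, Out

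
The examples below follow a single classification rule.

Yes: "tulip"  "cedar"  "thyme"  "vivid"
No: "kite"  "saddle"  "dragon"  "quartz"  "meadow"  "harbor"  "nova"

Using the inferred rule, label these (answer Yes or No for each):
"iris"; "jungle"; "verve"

Every 'Yes' example satisfies: odd length. None of the 'No' examples do.
"iris" — length 4, hence No. "jungle" — length 6, hence No. "verve" — length 5, hence Yes.

No, No, Yes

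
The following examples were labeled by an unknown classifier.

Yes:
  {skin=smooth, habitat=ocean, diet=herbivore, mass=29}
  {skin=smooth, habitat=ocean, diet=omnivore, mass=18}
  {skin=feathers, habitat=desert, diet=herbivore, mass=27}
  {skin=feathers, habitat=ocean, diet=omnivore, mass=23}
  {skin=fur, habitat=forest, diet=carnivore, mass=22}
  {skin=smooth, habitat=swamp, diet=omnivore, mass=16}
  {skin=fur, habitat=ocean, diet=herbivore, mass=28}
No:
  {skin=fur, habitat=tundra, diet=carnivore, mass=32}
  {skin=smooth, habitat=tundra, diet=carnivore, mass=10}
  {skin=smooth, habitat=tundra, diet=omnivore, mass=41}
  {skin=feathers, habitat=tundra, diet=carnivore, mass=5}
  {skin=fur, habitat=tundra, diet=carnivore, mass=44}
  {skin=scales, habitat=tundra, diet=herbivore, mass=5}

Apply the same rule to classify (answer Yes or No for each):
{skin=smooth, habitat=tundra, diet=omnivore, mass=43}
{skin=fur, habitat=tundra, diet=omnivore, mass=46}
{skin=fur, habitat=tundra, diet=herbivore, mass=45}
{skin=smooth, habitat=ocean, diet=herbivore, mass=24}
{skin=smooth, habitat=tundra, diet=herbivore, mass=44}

No, No, No, Yes, No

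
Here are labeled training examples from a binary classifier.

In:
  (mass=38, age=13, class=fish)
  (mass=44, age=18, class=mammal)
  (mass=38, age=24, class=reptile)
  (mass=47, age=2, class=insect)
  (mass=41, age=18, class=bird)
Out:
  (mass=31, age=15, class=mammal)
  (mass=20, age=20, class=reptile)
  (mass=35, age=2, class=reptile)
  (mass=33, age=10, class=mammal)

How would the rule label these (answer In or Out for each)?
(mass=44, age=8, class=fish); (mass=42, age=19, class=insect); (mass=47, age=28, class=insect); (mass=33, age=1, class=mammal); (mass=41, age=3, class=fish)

The classifier is using: mass ≥ 38.
(mass=44, age=8, class=fish) → mass = 44 → In. (mass=42, age=19, class=insect) → mass = 42 → In. (mass=47, age=28, class=insect) → mass = 47 → In. (mass=33, age=1, class=mammal) → mass = 33 → Out. (mass=41, age=3, class=fish) → mass = 41 → In.

In, In, In, Out, In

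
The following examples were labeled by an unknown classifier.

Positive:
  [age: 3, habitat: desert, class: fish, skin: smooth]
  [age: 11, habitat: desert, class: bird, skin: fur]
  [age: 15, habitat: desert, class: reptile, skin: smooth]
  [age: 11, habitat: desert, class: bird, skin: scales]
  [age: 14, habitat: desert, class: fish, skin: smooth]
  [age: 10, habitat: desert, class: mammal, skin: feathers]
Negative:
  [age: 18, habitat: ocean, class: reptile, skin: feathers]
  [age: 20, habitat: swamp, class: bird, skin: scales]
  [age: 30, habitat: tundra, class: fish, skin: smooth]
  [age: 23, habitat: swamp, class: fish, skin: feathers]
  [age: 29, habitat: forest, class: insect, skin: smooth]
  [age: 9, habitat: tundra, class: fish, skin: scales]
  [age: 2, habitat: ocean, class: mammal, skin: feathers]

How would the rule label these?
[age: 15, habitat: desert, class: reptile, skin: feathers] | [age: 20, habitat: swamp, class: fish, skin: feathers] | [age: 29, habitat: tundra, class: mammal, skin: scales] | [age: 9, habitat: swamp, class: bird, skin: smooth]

Positive, Negative, Negative, Negative

The simplest hypothesis consistent with all the labels is: habitat is desert.
[age: 15, habitat: desert, class: reptile, skin: feathers]: habitat is desert, checks out → Positive. [age: 20, habitat: swamp, class: fish, skin: feathers]: habitat is swamp, does not pass → Negative. [age: 29, habitat: tundra, class: mammal, skin: scales]: habitat is tundra, does not pass → Negative. [age: 9, habitat: swamp, class: bird, skin: smooth]: habitat is swamp, does not pass → Negative.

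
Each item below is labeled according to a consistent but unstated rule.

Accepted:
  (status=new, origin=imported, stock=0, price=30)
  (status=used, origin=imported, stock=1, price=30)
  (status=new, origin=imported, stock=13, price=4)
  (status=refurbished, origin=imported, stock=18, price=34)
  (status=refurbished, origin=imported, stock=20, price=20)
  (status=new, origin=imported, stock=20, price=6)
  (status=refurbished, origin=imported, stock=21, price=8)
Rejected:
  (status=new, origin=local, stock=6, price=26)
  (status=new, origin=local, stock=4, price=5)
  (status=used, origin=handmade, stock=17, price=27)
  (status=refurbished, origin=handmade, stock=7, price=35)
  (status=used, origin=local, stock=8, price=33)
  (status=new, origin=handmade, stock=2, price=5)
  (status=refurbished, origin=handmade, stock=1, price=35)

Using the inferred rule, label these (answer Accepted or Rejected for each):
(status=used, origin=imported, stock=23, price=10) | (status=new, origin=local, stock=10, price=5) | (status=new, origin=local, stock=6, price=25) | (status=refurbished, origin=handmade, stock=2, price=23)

The rule appears to be: origin is imported.
(status=used, origin=imported, stock=23, price=10) — origin is imported, hence Accepted.
(status=new, origin=local, stock=10, price=5) — origin is local, hence Rejected.
(status=new, origin=local, stock=6, price=25) — origin is local, hence Rejected.
(status=refurbished, origin=handmade, stock=2, price=23) — origin is handmade, hence Rejected.

Accepted, Rejected, Rejected, Rejected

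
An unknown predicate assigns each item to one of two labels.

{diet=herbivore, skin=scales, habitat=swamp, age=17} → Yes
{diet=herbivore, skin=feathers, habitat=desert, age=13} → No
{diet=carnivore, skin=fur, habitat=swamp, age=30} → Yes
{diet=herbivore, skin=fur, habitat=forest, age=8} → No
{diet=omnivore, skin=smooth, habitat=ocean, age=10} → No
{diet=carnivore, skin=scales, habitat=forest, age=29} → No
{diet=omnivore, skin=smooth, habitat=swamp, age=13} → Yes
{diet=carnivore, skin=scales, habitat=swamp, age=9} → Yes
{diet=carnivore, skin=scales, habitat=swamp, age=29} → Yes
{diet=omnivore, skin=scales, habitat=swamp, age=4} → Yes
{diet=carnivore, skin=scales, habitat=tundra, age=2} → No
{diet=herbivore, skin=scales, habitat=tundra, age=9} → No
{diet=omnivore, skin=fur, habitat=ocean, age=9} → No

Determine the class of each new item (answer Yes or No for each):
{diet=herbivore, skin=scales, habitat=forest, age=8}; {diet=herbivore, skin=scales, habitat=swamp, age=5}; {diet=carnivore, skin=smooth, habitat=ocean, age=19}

No, Yes, No

Looking at the examples, the only property every 'Yes' case has and every 'No' case lacks is: habitat is swamp.
No: {diet=herbivore, skin=scales, habitat=forest, age=8}, since habitat is forest.
Yes: {diet=herbivore, skin=scales, habitat=swamp, age=5}, since habitat is swamp.
No: {diet=carnivore, skin=smooth, habitat=ocean, age=19}, since habitat is ocean.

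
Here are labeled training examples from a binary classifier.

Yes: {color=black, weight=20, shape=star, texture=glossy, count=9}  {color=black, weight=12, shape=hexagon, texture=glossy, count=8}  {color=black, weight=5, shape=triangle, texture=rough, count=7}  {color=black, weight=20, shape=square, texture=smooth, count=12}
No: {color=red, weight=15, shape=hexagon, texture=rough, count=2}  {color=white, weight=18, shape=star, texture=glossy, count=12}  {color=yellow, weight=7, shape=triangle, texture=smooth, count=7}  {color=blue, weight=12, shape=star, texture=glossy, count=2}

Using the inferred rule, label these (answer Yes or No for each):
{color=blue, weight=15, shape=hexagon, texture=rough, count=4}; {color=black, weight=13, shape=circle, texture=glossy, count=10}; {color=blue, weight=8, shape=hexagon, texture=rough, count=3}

'Yes' ⟺ color is black.
{color=blue, weight=15, shape=hexagon, texture=rough, count=4}: color is blue — does not fit, so No.
{color=black, weight=13, shape=circle, texture=glossy, count=10}: color is black — checks out, so Yes.
{color=blue, weight=8, shape=hexagon, texture=rough, count=3}: color is blue — does not fit, so No.

No, Yes, No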